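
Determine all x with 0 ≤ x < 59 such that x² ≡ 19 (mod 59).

14, 45

Since 59 ≡ 3 (mod 4), a square root of 19 is 19^((59+1)/4) = 19^15 mod 59.
Repeated squaring: 19^2≡7, 19^4≡49, 19^8≡41 (mod 59).
19^15 = 19^(8+4+2+1) ≡ 45 (mod 59).
Check: 45² = 2025 ≡ 19 (mod 59). The two roots are 14 and 45.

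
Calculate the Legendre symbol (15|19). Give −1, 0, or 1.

-1

Reciprocity: 15 ≡ 3 and 19 ≡ 3 (mod 4), so (15/19) = −(19/15).
Reduce top mod 15: now compute (4/15).
Pull out 2^2: since 15 ≡ 7 (mod 8), (2/15) = +1, so (2/15)^2 = +1.
Reached (1/15) = 1. Collecting the sign flips along the way, the symbol is -1.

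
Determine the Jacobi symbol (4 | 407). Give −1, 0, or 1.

Pull out 2^2: since 407 ≡ 7 (mod 8), (2/407) = +1, so (2/407)^2 = +1.
Reached (1/407) = 1. Collecting the sign flips along the way, the symbol is +1.

1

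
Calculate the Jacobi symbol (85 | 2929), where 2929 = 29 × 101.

Reciprocity: 85 ≡ 1 and 2929 ≡ 1 (mod 4), so (85/2929) = +(2929/85).
Reduce top mod 85: now compute (39/85).
Reciprocity: 39 ≡ 3 and 85 ≡ 1 (mod 4), so (39/85) = +(85/39).
Reduce top mod 39: now compute (7/39).
Reciprocity: 7 ≡ 3 and 39 ≡ 3 (mod 4), so (7/39) = −(39/7).
Reduce top mod 7: now compute (4/7).
Pull out 2^2: since 7 ≡ 7 (mod 8), (2/7) = +1, so (2/7)^2 = +1.
Reached (1/7) = 1. Collecting the sign flips along the way, the symbol is -1.

-1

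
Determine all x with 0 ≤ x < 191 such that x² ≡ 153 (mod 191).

41, 150

Since 191 ≡ 3 (mod 4), a square root of 153 is 153^((191+1)/4) = 153^48 mod 191.
Repeated squaring: 153^2≡107, 153^4≡180, 153^8≡121, 153^16≡125, 153^32≡154 (mod 191).
153^48 = 153^(32+16) ≡ 150 (mod 191).
Check: 150² = 22500 ≡ 153 (mod 191). The two roots are 41 and 150.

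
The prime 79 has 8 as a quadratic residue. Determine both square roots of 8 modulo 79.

18, 61

Since 79 ≡ 3 (mod 4), a square root of 8 is 8^((79+1)/4) = 8^20 mod 79.
Repeated squaring: 8^2≡64, 8^4≡67, 8^8≡65, 8^16≡38 (mod 79).
8^20 = 8^(16+4) ≡ 18 (mod 79).
Check: 18² = 324 ≡ 8 (mod 79). The two roots are 18 and 61.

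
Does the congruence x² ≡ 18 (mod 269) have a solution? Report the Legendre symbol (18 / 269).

-1

Pull out 2: since 269 ≡ 5 (mod 8), (2/269) = -1.
Reciprocity: 9 ≡ 1 and 269 ≡ 1 (mod 4), so (9/269) = +(269/9).
Reduce top mod 9: now compute (8/9).
Pull out 2^3: since 9 ≡ 1 (mod 8), (2/9) = +1, so (2/9)^3 = +1.
Reached (1/9) = 1. Collecting the sign flips along the way, the symbol is -1.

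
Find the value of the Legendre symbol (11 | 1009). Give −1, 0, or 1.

-1

Reciprocity: 11 ≡ 3 and 1009 ≡ 1 (mod 4), so (11/1009) = +(1009/11).
Reduce top mod 11: now compute (8/11).
Pull out 2^3: since 11 ≡ 3 (mod 8), (2/11) = -1, so (2/11)^3 = -1.
Reached (1/11) = 1. Collecting the sign flips along the way, the symbol is -1.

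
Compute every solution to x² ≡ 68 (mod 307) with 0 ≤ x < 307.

Since 307 ≡ 3 (mod 4), a square root of 68 is 68^((307+1)/4) = 68^77 mod 307.
Repeated squaring: 68^2≡19, 68^4≡54, 68^8≡153, 68^16≡77, 68^32≡96, 68^64≡6 (mod 307).
68^77 = 68^(64+8+4+1) ≡ 36 (mod 307).
Check: 36² = 1296 ≡ 68 (mod 307). The two roots are 36 and 271.

36, 271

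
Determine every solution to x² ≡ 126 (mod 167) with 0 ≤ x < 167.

31, 136

Since 167 ≡ 3 (mod 4), a square root of 126 is 126^((167+1)/4) = 126^42 mod 167.
Repeated squaring: 126^2≡11, 126^4≡121, 126^8≡112, 126^16≡19, 126^32≡27 (mod 167).
126^42 = 126^(32+8+2) ≡ 31 (mod 167).
Check: 31² = 961 ≡ 126 (mod 167). The two roots are 31 and 136.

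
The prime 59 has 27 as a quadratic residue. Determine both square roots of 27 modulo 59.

Since 59 ≡ 3 (mod 4), a square root of 27 is 27^((59+1)/4) = 27^15 mod 59.
Repeated squaring: 27^2≡21, 27^4≡28, 27^8≡17 (mod 59).
27^15 = 27^(8+4+2+1) ≡ 26 (mod 59).
Check: 26² = 676 ≡ 27 (mod 59). The two roots are 26 and 33.

26, 33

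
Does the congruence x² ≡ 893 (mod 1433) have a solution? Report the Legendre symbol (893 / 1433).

1

Reciprocity: 893 ≡ 1 and 1433 ≡ 1 (mod 4), so (893/1433) = +(1433/893).
Reduce top mod 893: now compute (540/893).
Pull out 2^2: since 893 ≡ 5 (mod 8), (2/893) = -1, so (2/893)^2 = +1.
Reciprocity: 135 ≡ 3 and 893 ≡ 1 (mod 4), so (135/893) = +(893/135).
Reduce top mod 135: now compute (83/135).
Reciprocity: 83 ≡ 3 and 135 ≡ 3 (mod 4), so (83/135) = −(135/83).
Reduce top mod 83: now compute (52/83).
Pull out 2^2: since 83 ≡ 3 (mod 8), (2/83) = -1, so (2/83)^2 = +1.
Reciprocity: 13 ≡ 1 and 83 ≡ 3 (mod 4), so (13/83) = +(83/13).
Reduce top mod 13: now compute (5/13).
Reciprocity: 5 ≡ 1 and 13 ≡ 1 (mod 4), so (5/13) = +(13/5).
Reduce top mod 5: now compute (3/5).
Reciprocity: 3 ≡ 3 and 5 ≡ 1 (mod 4), so (3/5) = +(5/3).
Reduce top mod 3: now compute (2/3).
Pull out 2: since 3 ≡ 3 (mod 8), (2/3) = -1.
Reached (1/3) = 1. Collecting the sign flips along the way, the symbol is +1.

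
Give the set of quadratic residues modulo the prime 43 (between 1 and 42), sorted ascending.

1, 4, 6, 9, 10, 11, 13, 14, 15, 16, 17, 21, 23, 24, 25, 31, 35, 36, 38, 40, 41

Square k = 1,…,21 (k and 43−k give the same square):
1²=1, 2²=4, 3²=9, 4²=16, 5²=25, 6²=36, 7²≡6, 8²≡21, 9²≡38, 10²≡14, 11²≡35, 12²≡15, 13²≡40, 14²≡24, 15²≡10, 16²≡41, 17²≡31, 18²≡23, 19²≡17, 20²≡13, 21²≡11 (mod 43).
So the quadratic residues mod 43 are {1, 4, 6, 9, 10, 11, 13, 14, 15, 16, 17, 21, 23, 24, 25, 31, 35, 36, 38, 40, 41}.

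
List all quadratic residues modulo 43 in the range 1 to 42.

1,4,6,9,10,11,13,14,15,16,17,21,23,24,25,31,35,36,38,40,41

Square k = 1,…,21 (k and 43−k give the same square):
1²=1, 2²=4, 3²=9, 4²=16, 5²=25, 6²=36, 7²≡6, 8²≡21, 9²≡38, 10²≡14, 11²≡35, 12²≡15, 13²≡40, 14²≡24, 15²≡10, 16²≡41, 17²≡31, 18²≡23, 19²≡17, 20²≡13, 21²≡11 (mod 43).
So the quadratic residues mod 43 are {1, 4, 6, 9, 10, 11, 13, 14, 15, 16, 17, 21, 23, 24, 25, 31, 35, 36, 38, 40, 41}.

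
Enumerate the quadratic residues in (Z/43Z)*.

1, 4, 6, 9, 10, 11, 13, 14, 15, 16, 17, 21, 23, 24, 25, 31, 35, 36, 38, 40, 41

Square k = 1,…,21 (k and 43−k give the same square):
1²=1, 2²=4, 3²=9, 4²=16, 5²=25, 6²=36, 7²≡6, 8²≡21, 9²≡38, 10²≡14, 11²≡35, 12²≡15, 13²≡40, 14²≡24, 15²≡10, 16²≡41, 17²≡31, 18²≡23, 19²≡17, 20²≡13, 21²≡11 (mod 43).
So the quadratic residues mod 43 are {1, 4, 6, 9, 10, 11, 13, 14, 15, 16, 17, 21, 23, 24, 25, 31, 35, 36, 38, 40, 41}.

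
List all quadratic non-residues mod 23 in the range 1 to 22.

5 7 10 11 14 15 17 19 20 21 22

Square k = 1,…,11 (k and 23−k give the same square):
1²=1, 2²=4, 3²=9, 4²=16, 5²≡2, 6²≡13, 7²≡3, 8²≡18, 9²≡12, 10²≡8, 11²≡6 (mod 23).
The residues are {1, 2, 3, 4, 6, 8, 9, 12, 13, 16, 18}; the non-residues are the remaining 11 nonzero classes.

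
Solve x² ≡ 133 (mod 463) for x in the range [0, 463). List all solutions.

Since 463 ≡ 3 (mod 4), a square root of 133 is 133^((463+1)/4) = 133^116 mod 463.
Repeated squaring: 133^2≡95, 133^4≡228, 133^8≡128, 133^16≡179, 133^32≡94, 133^64≡39 (mod 463).
133^116 = 133^(64+32+16+4) ≡ 194 (mod 463).
Check: 194² = 37636 ≡ 133 (mod 463). The two roots are 194 and 269.

194, 269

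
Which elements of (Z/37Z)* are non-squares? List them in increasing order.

Square k = 1,…,18 (k and 37−k give the same square):
1²=1, 2²=4, 3²=9, 4²=16, 5²=25, 6²=36, 7²≡12, 8²≡27, 9²≡7, 10²≡26, 11²≡10, 12²≡33, 13²≡21, 14²≡11, 15²≡3, 16²≡34, 17²≡30, 18²≡28 (mod 37).
The residues are {1, 3, 4, 7, 9, 10, 11, 12, 16, 21, 25, 26, 27, 28, 30, 33, 34, 36}; the non-residues are the remaining 18 nonzero classes.

2 5 6 8 13 14 15 17 18 19 20 22 23 24 29 31 32 35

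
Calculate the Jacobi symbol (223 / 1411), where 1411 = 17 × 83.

-1

Reciprocity: 223 ≡ 3 and 1411 ≡ 3 (mod 4), so (223/1411) = −(1411/223).
Reduce top mod 223: now compute (73/223).
Reciprocity: 73 ≡ 1 and 223 ≡ 3 (mod 4), so (73/223) = +(223/73).
Reduce top mod 73: now compute (4/73).
Pull out 2^2: since 73 ≡ 1 (mod 8), (2/73) = +1, so (2/73)^2 = +1.
Reached (1/73) = 1. Collecting the sign flips along the way, the symbol is -1.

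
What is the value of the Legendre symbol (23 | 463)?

-1

Reciprocity: 23 ≡ 3 and 463 ≡ 3 (mod 4), so (23/463) = −(463/23).
Reduce top mod 23: now compute (3/23).
Reciprocity: 3 ≡ 3 and 23 ≡ 3 (mod 4), so (3/23) = −(23/3).
Reduce top mod 3: now compute (2/3).
Pull out 2: since 3 ≡ 3 (mod 8), (2/3) = -1.
Reached (1/3) = 1. Collecting the sign flips along the way, the symbol is -1.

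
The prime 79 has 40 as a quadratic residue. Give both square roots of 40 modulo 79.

Since 79 ≡ 3 (mod 4), a square root of 40 is 40^((79+1)/4) = 40^20 mod 79.
Repeated squaring: 40^2≡20, 40^4≡5, 40^8≡25, 40^16≡72 (mod 79).
40^20 = 40^(16+4) ≡ 44 (mod 79).
Check: 44² = 1936 ≡ 40 (mod 79). The two roots are 35 and 44.

35, 44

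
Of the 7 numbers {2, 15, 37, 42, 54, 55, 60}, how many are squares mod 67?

5

(2/67) = -1 → non-residue.
(15/67) = +1 → QR.
(37/67) = +1 → QR.
(42/67) = -1 → non-residue.
(54/67) = +1 → QR.
(55/67) = +1 → QR.
(60/67) = +1 → QR.
Total quadratic residues among the 7: 5.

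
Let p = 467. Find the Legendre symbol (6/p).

-1

Pull out 2: since 467 ≡ 3 (mod 8), (2/467) = -1.
Reciprocity: 3 ≡ 3 and 467 ≡ 3 (mod 4), so (3/467) = −(467/3).
Reduce top mod 3: now compute (2/3).
Pull out 2: since 3 ≡ 3 (mod 8), (2/3) = -1.
Reached (1/3) = 1. Collecting the sign flips along the way, the symbol is -1.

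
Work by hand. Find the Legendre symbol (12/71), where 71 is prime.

Euler's criterion: (12/71) ≡ 12^35 (mod 71).
12^2 ≡ 2 (mod 71)
12^4 ≡ 4 (mod 71)
12^8 ≡ 16 (mod 71)
12^16 ≡ 43 (mod 71)
12^32 ≡ 3 (mod 71)
12^35 = 12^(32+2+1) ≡ 1 (mod 71).
Result is 1, so (12/71) = 1.

1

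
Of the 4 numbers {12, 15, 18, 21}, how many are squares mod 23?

(12/23) = +1 → QR.
(15/23) = -1 → non-residue.
(18/23) = +1 → QR.
(21/23) = -1 → non-residue.
Total quadratic residues among the 4: 2.

2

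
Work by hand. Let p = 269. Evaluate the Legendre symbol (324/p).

First reduce: 324 ≡ 55 (mod 269).
Reciprocity: 55 ≡ 3 and 269 ≡ 1 (mod 4), so (55/269) = +(269/55).
Reduce top mod 55: now compute (49/55).
Reciprocity: 49 ≡ 1 and 55 ≡ 3 (mod 4), so (49/55) = +(55/49).
Reduce top mod 49: now compute (6/49).
Pull out 2: since 49 ≡ 1 (mod 8), (2/49) = +1.
Reciprocity: 3 ≡ 3 and 49 ≡ 1 (mod 4), so (3/49) = +(49/3).
Reduce top mod 3: now compute (1/3).
Reached (1/3) = 1. Collecting the sign flips along the way, the symbol is +1.

1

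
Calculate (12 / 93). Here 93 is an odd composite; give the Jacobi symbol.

0

Pull out 2^2: since 93 ≡ 5 (mod 8), (2/93) = -1, so (2/93)^2 = +1.
Reciprocity: 3 ≡ 3 and 93 ≡ 1 (mod 4), so (3/93) = +(93/3).
Reduce top mod 3: now compute (0/3).
Top reduces to 0: gcd > 1, so the symbol is 0.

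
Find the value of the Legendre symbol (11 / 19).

1

Reciprocity: 11 ≡ 3 and 19 ≡ 3 (mod 4), so (11/19) = −(19/11).
Reduce top mod 11: now compute (8/11).
Pull out 2^3: since 11 ≡ 3 (mod 8), (2/11) = -1, so (2/11)^3 = -1.
Reached (1/11) = 1. Collecting the sign flips along the way, the symbol is +1.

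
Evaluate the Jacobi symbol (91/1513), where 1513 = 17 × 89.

-1

Reciprocity: 91 ≡ 3 and 1513 ≡ 1 (mod 4), so (91/1513) = +(1513/91).
Reduce top mod 91: now compute (57/91).
Reciprocity: 57 ≡ 1 and 91 ≡ 3 (mod 4), so (57/91) = +(91/57).
Reduce top mod 57: now compute (34/57).
Pull out 2: since 57 ≡ 1 (mod 8), (2/57) = +1.
Reciprocity: 17 ≡ 1 and 57 ≡ 1 (mod 4), so (17/57) = +(57/17).
Reduce top mod 17: now compute (6/17).
Pull out 2: since 17 ≡ 1 (mod 8), (2/17) = +1.
Reciprocity: 3 ≡ 3 and 17 ≡ 1 (mod 4), so (3/17) = +(17/3).
Reduce top mod 3: now compute (2/3).
Pull out 2: since 3 ≡ 3 (mod 8), (2/3) = -1.
Reached (1/3) = 1. Collecting the sign flips along the way, the symbol is -1.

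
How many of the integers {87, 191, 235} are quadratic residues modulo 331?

2

(87/331) = +1 → QR.
(191/331) = +1 → QR.
(235/331) = -1 → non-residue.
Total quadratic residues among the 3: 2.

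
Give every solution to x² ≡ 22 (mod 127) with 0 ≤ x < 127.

28, 99

Since 127 ≡ 3 (mod 4), a square root of 22 is 22^((127+1)/4) = 22^32 mod 127.
Repeated squaring: 22^2≡103, 22^4≡68, 22^8≡52, 22^16≡37, 22^32≡99 (mod 127).
22^32 = 22^(32) ≡ 99 (mod 127).
Check: 99² = 9801 ≡ 22 (mod 127). The two roots are 28 and 99.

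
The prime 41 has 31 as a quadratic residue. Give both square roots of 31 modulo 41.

20, 21

41 ≡ 1 (mod 4), so we find a root by search.
Trying successive values, 20² = 400 ≡ 31 (mod 41). The other root is 41 − 20 = 21.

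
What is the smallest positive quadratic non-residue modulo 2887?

3

(2/2887) = +1, so 2 is a residue.
(3/2887) = −1, so 3 is the smallest positive non-residue mod 2887.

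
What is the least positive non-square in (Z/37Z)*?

2

(2/37) = −1, so 2 is the smallest positive non-residue mod 37.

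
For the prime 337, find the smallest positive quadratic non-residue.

5

(2/337) = +1, so 2 is a residue.
(3/337) = +1, so 3 is a residue.
(4/337) = +1, so 4 is a residue.
(5/337) = −1, so 5 is the smallest positive non-residue mod 337.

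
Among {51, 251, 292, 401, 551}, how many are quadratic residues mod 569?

2

(51/569) = -1 → non-residue.
(251/569) = +1 → QR.
(292/569) = -1 → non-residue.
(401/569) = -1 → non-residue.
(551/569) = +1 → QR.
Total quadratic residues among the 5: 2.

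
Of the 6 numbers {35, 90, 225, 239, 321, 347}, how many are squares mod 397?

4

(35/397) = +1 → QR.
(90/397) = +1 → QR.
(225/397) = +1 → QR.
(239/397) = -1 → non-residue.
(321/397) = +1 → QR.
(347/397) = -1 → non-residue.
Total quadratic residues among the 6: 4.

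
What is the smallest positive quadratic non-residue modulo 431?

(2/431) = +1, so 2 is a residue.
(3/431) = +1, so 3 is a residue.
(4/431) = +1, so 4 is a residue.
(5/431) = +1, so 5 is a residue.
(6/431) = +1, so 6 is a residue.
(7/431) = −1, so 7 is the smallest positive non-residue mod 431.

7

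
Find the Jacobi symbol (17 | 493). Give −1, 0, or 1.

Reciprocity: 17 ≡ 1 and 493 ≡ 1 (mod 4), so (17/493) = +(493/17).
Reduce top mod 17: now compute (0/17).
Top reduces to 0: gcd > 1, so the symbol is 0.

0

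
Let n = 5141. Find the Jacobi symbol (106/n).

0

Pull out 2: since 5141 ≡ 5 (mod 8), (2/5141) = -1.
Reciprocity: 53 ≡ 1 and 5141 ≡ 1 (mod 4), so (53/5141) = +(5141/53).
Reduce top mod 53: now compute (0/53).
Top reduces to 0: gcd > 1, so the symbol is 0.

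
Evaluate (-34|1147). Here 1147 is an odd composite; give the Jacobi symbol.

1

First reduce: -34 ≡ 1113 (mod 1147).
Reciprocity: 1113 ≡ 1 and 1147 ≡ 3 (mod 4), so (1113/1147) = +(1147/1113).
Reduce top mod 1113: now compute (34/1113).
Pull out 2: since 1113 ≡ 1 (mod 8), (2/1113) = +1.
Reciprocity: 17 ≡ 1 and 1113 ≡ 1 (mod 4), so (17/1113) = +(1113/17).
Reduce top mod 17: now compute (8/17).
Pull out 2^3: since 17 ≡ 1 (mod 8), (2/17) = +1, so (2/17)^3 = +1.
Reached (1/17) = 1. Collecting the sign flips along the way, the symbol is +1.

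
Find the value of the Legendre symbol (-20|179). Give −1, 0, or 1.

Euler's criterion: (-20/179) ≡ 159^89 (mod 179).
159^2 ≡ 42 (mod 179)
159^4 ≡ 153 (mod 179)
159^8 ≡ 139 (mod 179)
159^16 ≡ 168 (mod 179)
159^32 ≡ 121 (mod 179)
159^64 ≡ 142 (mod 179)
159^89 = 159^(64+16+8+1) ≡ 178 (mod 179).
Result is 178 ≡ −1, so (-20/179) = −1.

-1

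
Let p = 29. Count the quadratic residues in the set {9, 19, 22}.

(9/29) = +1 → QR.
(19/29) = -1 → non-residue.
(22/29) = +1 → QR.
Total quadratic residues among the 3: 2.

2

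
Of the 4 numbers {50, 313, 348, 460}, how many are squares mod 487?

3

(50/487) = +1 → QR.
(313/487) = +1 → QR.
(348/487) = -1 → non-residue.
(460/487) = +1 → QR.
Total quadratic residues among the 4: 3.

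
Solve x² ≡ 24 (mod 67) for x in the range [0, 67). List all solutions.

15, 52

Since 67 ≡ 3 (mod 4), a square root of 24 is 24^((67+1)/4) = 24^17 mod 67.
Repeated squaring: 24^2≡40, 24^4≡59, 24^8≡64, 24^16≡9 (mod 67).
24^17 = 24^(16+1) ≡ 15 (mod 67).
Check: 15² = 225 ≡ 24 (mod 67). The two roots are 15 and 52.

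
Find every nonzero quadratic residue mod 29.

Square k = 1,…,14 (k and 29−k give the same square):
1²=1, 2²=4, 3²=9, 4²=16, 5²=25, 6²≡7, 7²≡20, 8²≡6, 9²≡23, 10²≡13, 11²≡5, 12²≡28, 13²≡24, 14²≡22 (mod 29).
So the quadratic residues mod 29 are {1, 4, 5, 6, 7, 9, 13, 16, 20, 22, 23, 24, 25, 28}.

1 4 5 6 7 9 13 16 20 22 23 24 25 28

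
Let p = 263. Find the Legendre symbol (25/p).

Euler's criterion: (25/263) ≡ 25^131 (mod 263).
25^2 ≡ 99 (mod 263)
25^4 ≡ 70 (mod 263)
25^8 ≡ 166 (mod 263)
25^16 ≡ 204 (mod 263)
25^32 ≡ 62 (mod 263)
25^64 ≡ 162 (mod 263)
25^128 ≡ 207 (mod 263)
25^131 = 25^(128+2+1) ≡ 1 (mod 263).
Result is 1, so (25/263) = 1.

1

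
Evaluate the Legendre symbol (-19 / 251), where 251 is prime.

First reduce: -19 ≡ 232 (mod 251).
Pull out 2^3: since 251 ≡ 3 (mod 8), (2/251) = -1, so (2/251)^3 = -1.
Reciprocity: 29 ≡ 1 and 251 ≡ 3 (mod 4), so (29/251) = +(251/29).
Reduce top mod 29: now compute (19/29).
Reciprocity: 19 ≡ 3 and 29 ≡ 1 (mod 4), so (19/29) = +(29/19).
Reduce top mod 19: now compute (10/19).
Pull out 2: since 19 ≡ 3 (mod 8), (2/19) = -1.
Reciprocity: 5 ≡ 1 and 19 ≡ 3 (mod 4), so (5/19) = +(19/5).
Reduce top mod 5: now compute (4/5).
Pull out 2^2: since 5 ≡ 5 (mod 8), (2/5) = -1, so (2/5)^2 = +1.
Reached (1/5) = 1. Collecting the sign flips along the way, the symbol is +1.

1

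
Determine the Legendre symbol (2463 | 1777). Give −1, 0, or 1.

-1

First reduce: 2463 ≡ 686 (mod 1777).
Pull out 2: since 1777 ≡ 1 (mod 8), (2/1777) = +1.
Reciprocity: 343 ≡ 3 and 1777 ≡ 1 (mod 4), so (343/1777) = +(1777/343).
Reduce top mod 343: now compute (62/343).
Pull out 2: since 343 ≡ 7 (mod 8), (2/343) = +1.
Reciprocity: 31 ≡ 3 and 343 ≡ 3 (mod 4), so (31/343) = −(343/31).
Reduce top mod 31: now compute (2/31).
Pull out 2: since 31 ≡ 7 (mod 8), (2/31) = +1.
Reached (1/31) = 1. Collecting the sign flips along the way, the symbol is -1.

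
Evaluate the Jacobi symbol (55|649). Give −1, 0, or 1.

Reciprocity: 55 ≡ 3 and 649 ≡ 1 (mod 4), so (55/649) = +(649/55).
Reduce top mod 55: now compute (44/55).
Pull out 2^2: since 55 ≡ 7 (mod 8), (2/55) = +1, so (2/55)^2 = +1.
Reciprocity: 11 ≡ 3 and 55 ≡ 3 (mod 4), so (11/55) = −(55/11).
Reduce top mod 11: now compute (0/11).
Top reduces to 0: gcd > 1, so the symbol is 0.

0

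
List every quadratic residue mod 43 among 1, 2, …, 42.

Square k = 1,…,21 (k and 43−k give the same square):
1²=1, 2²=4, 3²=9, 4²=16, 5²=25, 6²=36, 7²≡6, 8²≡21, 9²≡38, 10²≡14, 11²≡35, 12²≡15, 13²≡40, 14²≡24, 15²≡10, 16²≡41, 17²≡31, 18²≡23, 19²≡17, 20²≡13, 21²≡11 (mod 43).
So the quadratic residues mod 43 are {1, 4, 6, 9, 10, 11, 13, 14, 15, 16, 17, 21, 23, 24, 25, 31, 35, 36, 38, 40, 41}.

1 4 6 9 10 11 13 14 15 16 17 21 23 24 25 31 35 36 38 40 41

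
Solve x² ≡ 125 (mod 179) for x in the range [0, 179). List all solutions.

29, 150

Since 179 ≡ 3 (mod 4), a square root of 125 is 125^((179+1)/4) = 125^45 mod 179.
Repeated squaring: 125^2≡52, 125^4≡19, 125^8≡3, 125^16≡9, 125^32≡81 (mod 179).
125^45 = 125^(32+8+4+1) ≡ 29 (mod 179).
Check: 29² = 841 ≡ 125 (mod 179). The two roots are 29 and 150.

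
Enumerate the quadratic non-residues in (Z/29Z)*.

Square k = 1,…,14 (k and 29−k give the same square):
1²=1, 2²=4, 3²=9, 4²=16, 5²=25, 6²≡7, 7²≡20, 8²≡6, 9²≡23, 10²≡13, 11²≡5, 12²≡28, 13²≡24, 14²≡22 (mod 29).
The residues are {1, 4, 5, 6, 7, 9, 13, 16, 20, 22, 23, 24, 25, 28}; the non-residues are the remaining 14 nonzero classes.

2, 3, 8, 10, 11, 12, 14, 15, 17, 18, 19, 21, 26, 27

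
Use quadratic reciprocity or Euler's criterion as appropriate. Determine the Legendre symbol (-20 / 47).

First reduce: -20 ≡ 27 (mod 47).
Reciprocity: 27 ≡ 3 and 47 ≡ 3 (mod 4), so (27/47) = −(47/27).
Reduce top mod 27: now compute (20/27).
Pull out 2^2: since 27 ≡ 3 (mod 8), (2/27) = -1, so (2/27)^2 = +1.
Reciprocity: 5 ≡ 1 and 27 ≡ 3 (mod 4), so (5/27) = +(27/5).
Reduce top mod 5: now compute (2/5).
Pull out 2: since 5 ≡ 5 (mod 8), (2/5) = -1.
Reached (1/5) = 1. Collecting the sign flips along the way, the symbol is +1.

1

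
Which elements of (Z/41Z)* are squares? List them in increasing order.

1, 2, 4, 5, 8, 9, 10, 16, 18, 20, 21, 23, 25, 31, 32, 33, 36, 37, 39, 40

Square k = 1,…,20 (k and 41−k give the same square):
1²=1, 2²=4, 3²=9, 4²=16, 5²=25, 6²=36, 7²≡8, 8²≡23, 9²≡40, 10²≡18, 11²≡39, 12²≡21, 13²≡5, 14²≡32, 15²≡20, 16²≡10, 17²≡2, 18²≡37, 19²≡33, 20²≡31 (mod 41).
So the quadratic residues mod 41 are {1, 2, 4, 5, 8, 9, 10, 16, 18, 20, 21, 23, 25, 31, 32, 33, 36, 37, 39, 40}.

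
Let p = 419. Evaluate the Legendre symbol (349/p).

1

Reciprocity: 349 ≡ 1 and 419 ≡ 3 (mod 4), so (349/419) = +(419/349).
Reduce top mod 349: now compute (70/349).
Pull out 2: since 349 ≡ 5 (mod 8), (2/349) = -1.
Reciprocity: 35 ≡ 3 and 349 ≡ 1 (mod 4), so (35/349) = +(349/35).
Reduce top mod 35: now compute (34/35).
Pull out 2: since 35 ≡ 3 (mod 8), (2/35) = -1.
Reciprocity: 17 ≡ 1 and 35 ≡ 3 (mod 4), so (17/35) = +(35/17).
Reduce top mod 17: now compute (1/17).
Reached (1/17) = 1. Collecting the sign flips along the way, the symbol is +1.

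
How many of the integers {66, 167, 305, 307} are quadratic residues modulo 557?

(66/557) = -1 → non-residue.
(167/557) = +1 → QR.
(305/557) = +1 → QR.
(307/557) = +1 → QR.
Total quadratic residues among the 4: 3.

3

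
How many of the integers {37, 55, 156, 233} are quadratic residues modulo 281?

1

(37/281) = -1 → non-residue.
(55/281) = -1 → non-residue.
(156/281) = +1 → QR.
(233/281) = -1 → non-residue.
Total quadratic residues among the 4: 1.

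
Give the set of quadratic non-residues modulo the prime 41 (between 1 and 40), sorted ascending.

Square k = 1,…,20 (k and 41−k give the same square):
1²=1, 2²=4, 3²=9, 4²=16, 5²=25, 6²=36, 7²≡8, 8²≡23, 9²≡40, 10²≡18, 11²≡39, 12²≡21, 13²≡5, 14²≡32, 15²≡20, 16²≡10, 17²≡2, 18²≡37, 19²≡33, 20²≡31 (mod 41).
The residues are {1, 2, 4, 5, 8, 9, 10, 16, 18, 20, 21, 23, 25, 31, 32, 33, 36, 37, 39, 40}; the non-residues are the remaining 20 nonzero classes.

3,6,7,11,12,13,14,15,17,19,22,24,26,27,28,29,30,34,35,38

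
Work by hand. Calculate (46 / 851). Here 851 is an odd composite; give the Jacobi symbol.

Pull out 2: since 851 ≡ 3 (mod 8), (2/851) = -1.
Reciprocity: 23 ≡ 3 and 851 ≡ 3 (mod 4), so (23/851) = −(851/23).
Reduce top mod 23: now compute (0/23).
Top reduces to 0: gcd > 1, so the symbol is 0.

0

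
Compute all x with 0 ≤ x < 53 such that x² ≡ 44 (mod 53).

16, 37

53 ≡ 1 (mod 4), so we find a root by search.
Trying successive values, 16² = 256 ≡ 44 (mod 53). The other root is 53 − 16 = 37.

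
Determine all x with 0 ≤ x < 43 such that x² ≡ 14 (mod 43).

10, 33

Since 43 ≡ 3 (mod 4), a square root of 14 is 14^((43+1)/4) = 14^11 mod 43.
Repeated squaring: 14^2≡24, 14^4≡17, 14^8≡31 (mod 43).
14^11 = 14^(8+2+1) ≡ 10 (mod 43).
Check: 10² = 100 ≡ 14 (mod 43). The two roots are 10 and 33.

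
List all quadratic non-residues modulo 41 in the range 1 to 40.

3 6 7 11 12 13 14 15 17 19 22 24 26 27 28 29 30 34 35 38

Square k = 1,…,20 (k and 41−k give the same square):
1²=1, 2²=4, 3²=9, 4²=16, 5²=25, 6²=36, 7²≡8, 8²≡23, 9²≡40, 10²≡18, 11²≡39, 12²≡21, 13²≡5, 14²≡32, 15²≡20, 16²≡10, 17²≡2, 18²≡37, 19²≡33, 20²≡31 (mod 41).
The residues are {1, 2, 4, 5, 8, 9, 10, 16, 18, 20, 21, 23, 25, 31, 32, 33, 36, 37, 39, 40}; the non-residues are the remaining 20 nonzero classes.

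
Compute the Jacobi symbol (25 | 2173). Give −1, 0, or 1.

1

Reciprocity: 25 ≡ 1 and 2173 ≡ 1 (mod 4), so (25/2173) = +(2173/25).
Reduce top mod 25: now compute (23/25).
Reciprocity: 23 ≡ 3 and 25 ≡ 1 (mod 4), so (23/25) = +(25/23).
Reduce top mod 23: now compute (2/23).
Pull out 2: since 23 ≡ 7 (mod 8), (2/23) = +1.
Reached (1/23) = 1. Collecting the sign flips along the way, the symbol is +1.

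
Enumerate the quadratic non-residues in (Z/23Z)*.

5, 7, 10, 11, 14, 15, 17, 19, 20, 21, 22

Square k = 1,…,11 (k and 23−k give the same square):
1²=1, 2²=4, 3²=9, 4²=16, 5²≡2, 6²≡13, 7²≡3, 8²≡18, 9²≡12, 10²≡8, 11²≡6 (mod 23).
The residues are {1, 2, 3, 4, 6, 8, 9, 12, 13, 16, 18}; the non-residues are the remaining 11 nonzero classes.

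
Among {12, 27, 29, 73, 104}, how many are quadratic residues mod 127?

(12/127) = -1 → non-residue.
(27/127) = -1 → non-residue.
(29/127) = -1 → non-residue.
(73/127) = +1 → QR.
(104/127) = +1 → QR.
Total quadratic residues among the 5: 2.

2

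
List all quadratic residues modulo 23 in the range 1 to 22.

Square k = 1,…,11 (k and 23−k give the same square):
1²=1, 2²=4, 3²=9, 4²=16, 5²≡2, 6²≡13, 7²≡3, 8²≡18, 9²≡12, 10²≡8, 11²≡6 (mod 23).
So the quadratic residues mod 23 are {1, 2, 3, 4, 6, 8, 9, 12, 13, 16, 18}.

1,2,3,4,6,8,9,12,13,16,18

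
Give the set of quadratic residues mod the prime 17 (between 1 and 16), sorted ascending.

Square k = 1,…,8 (k and 17−k give the same square):
1²=1, 2²=4, 3²=9, 4²=16, 5²≡8, 6²≡2, 7²≡15, 8²≡13 (mod 17).
So the quadratic residues mod 17 are {1, 2, 4, 8, 9, 13, 15, 16}.

1, 2, 4, 8, 9, 13, 15, 16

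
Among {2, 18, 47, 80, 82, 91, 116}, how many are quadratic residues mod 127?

4

(2/127) = +1 → QR.
(18/127) = +1 → QR.
(47/127) = +1 → QR.
(80/127) = -1 → non-residue.
(82/127) = +1 → QR.
(91/127) = -1 → non-residue.
(116/127) = -1 → non-residue.
Total quadratic residues among the 7: 4.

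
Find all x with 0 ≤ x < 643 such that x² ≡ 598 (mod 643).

Since 643 ≡ 3 (mod 4), a square root of 598 is 598^((643+1)/4) = 598^161 mod 643.
Repeated squaring: 598^2≡96, 598^4≡214, 598^8≡143, 598^16≡516, 598^32≡54, 598^64≡344, 598^128≡24 (mod 643).
598^161 = 598^(128+32+1) ≡ 193 (mod 643).
Check: 193² = 37249 ≡ 598 (mod 643). The two roots are 193 and 450.

193, 450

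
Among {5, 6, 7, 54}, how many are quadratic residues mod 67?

(5/67) = -1 → non-residue.
(6/67) = +1 → QR.
(7/67) = -1 → non-residue.
(54/67) = +1 → QR.
Total quadratic residues among the 4: 2.

2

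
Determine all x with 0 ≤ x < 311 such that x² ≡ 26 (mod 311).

Since 311 ≡ 3 (mod 4), a square root of 26 is 26^((311+1)/4) = 26^78 mod 311.
Repeated squaring: 26^2≡54, 26^4≡117, 26^8≡5, 26^16≡25, 26^32≡3, 26^64≡9 (mod 311).
26^78 = 26^(64+8+4+2) ≡ 56 (mod 311).
Check: 56² = 3136 ≡ 26 (mod 311). The two roots are 56 and 255.

56, 255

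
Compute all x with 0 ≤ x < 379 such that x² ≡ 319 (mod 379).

75, 304

Since 379 ≡ 3 (mod 4), a square root of 319 is 319^((379+1)/4) = 319^95 mod 379.
Repeated squaring: 319^2≡189, 319^4≡95, 319^8≡308, 319^16≡114, 319^32≡110, 319^64≡351 (mod 379).
319^95 = 319^(64+16+8+4+2+1) ≡ 304 (mod 379).
Check: 304² = 92416 ≡ 319 (mod 379). The two roots are 75 and 304.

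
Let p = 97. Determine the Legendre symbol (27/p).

Reciprocity: 27 ≡ 3 and 97 ≡ 1 (mod 4), so (27/97) = +(97/27).
Reduce top mod 27: now compute (16/27).
Pull out 2^4: since 27 ≡ 3 (mod 8), (2/27) = -1, so (2/27)^4 = +1.
Reached (1/27) = 1. Collecting the sign flips along the way, the symbol is +1.

1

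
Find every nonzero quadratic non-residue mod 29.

2,3,8,10,11,12,14,15,17,18,19,21,26,27

Square k = 1,…,14 (k and 29−k give the same square):
1²=1, 2²=4, 3²=9, 4²=16, 5²=25, 6²≡7, 7²≡20, 8²≡6, 9²≡23, 10²≡13, 11²≡5, 12²≡28, 13²≡24, 14²≡22 (mod 29).
The residues are {1, 4, 5, 6, 7, 9, 13, 16, 20, 22, 23, 24, 25, 28}; the non-residues are the remaining 14 nonzero classes.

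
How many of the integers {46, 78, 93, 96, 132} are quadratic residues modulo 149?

3

(46/149) = +1 → QR.
(78/149) = -1 → non-residue.
(93/149) = -1 → non-residue.
(96/149) = +1 → QR.
(132/149) = +1 → QR.
Total quadratic residues among the 5: 3.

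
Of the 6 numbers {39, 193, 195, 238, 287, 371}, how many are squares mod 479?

(39/479) = -1 → non-residue.
(193/479) = +1 → QR.
(195/479) = -1 → non-residue.
(238/479) = -1 → non-residue.
(287/479) = -1 → non-residue.
(371/479) = -1 → non-residue.
Total quadratic residues among the 6: 1.

1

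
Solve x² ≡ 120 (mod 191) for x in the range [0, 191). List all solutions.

Since 191 ≡ 3 (mod 4), a square root of 120 is 120^((191+1)/4) = 120^48 mod 191.
Repeated squaring: 120^2≡75, 120^4≡86, 120^8≡138, 120^16≡135, 120^32≡80 (mod 191).
120^48 = 120^(32+16) ≡ 104 (mod 191).
Check: 104² = 10816 ≡ 120 (mod 191). The two roots are 87 and 104.

87, 104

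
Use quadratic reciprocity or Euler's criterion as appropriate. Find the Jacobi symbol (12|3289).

1

Pull out 2^2: since 3289 ≡ 1 (mod 8), (2/3289) = +1, so (2/3289)^2 = +1.
Reciprocity: 3 ≡ 3 and 3289 ≡ 1 (mod 4), so (3/3289) = +(3289/3).
Reduce top mod 3: now compute (1/3).
Reached (1/3) = 1. Collecting the sign flips along the way, the symbol is +1.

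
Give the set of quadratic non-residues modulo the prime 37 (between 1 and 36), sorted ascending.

2 5 6 8 13 14 15 17 18 19 20 22 23 24 29 31 32 35

Square k = 1,…,18 (k and 37−k give the same square):
1²=1, 2²=4, 3²=9, 4²=16, 5²=25, 6²=36, 7²≡12, 8²≡27, 9²≡7, 10²≡26, 11²≡10, 12²≡33, 13²≡21, 14²≡11, 15²≡3, 16²≡34, 17²≡30, 18²≡28 (mod 37).
The residues are {1, 3, 4, 7, 9, 10, 11, 12, 16, 21, 25, 26, 27, 28, 30, 33, 34, 36}; the non-residues are the remaining 18 nonzero classes.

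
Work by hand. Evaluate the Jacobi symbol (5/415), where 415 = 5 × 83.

Reciprocity: 5 ≡ 1 and 415 ≡ 3 (mod 4), so (5/415) = +(415/5).
Reduce top mod 5: now compute (0/5).
Top reduces to 0: gcd > 1, so the symbol is 0.

0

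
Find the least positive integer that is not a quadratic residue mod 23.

(2/23) = +1, so 2 is a residue.
(3/23) = +1, so 3 is a residue.
(4/23) = +1, so 4 is a residue.
(5/23) = −1, so 5 is the smallest positive non-residue mod 23.

5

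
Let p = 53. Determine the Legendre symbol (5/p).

-1

Euler's criterion: (5/53) ≡ 5^26 (mod 53).
5^2 ≡ 25 (mod 53)
5^4 ≡ 42 (mod 53)
5^8 ≡ 15 (mod 53)
5^16 ≡ 13 (mod 53)
5^26 = 5^(16+8+2) ≡ 52 (mod 53).
Result is 52 ≡ −1, so (5/53) = −1.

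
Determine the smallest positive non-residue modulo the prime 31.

(2/31) = +1, so 2 is a residue.
(3/31) = −1, so 3 is the smallest positive non-residue mod 31.

3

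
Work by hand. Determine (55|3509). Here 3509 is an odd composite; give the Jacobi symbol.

Reciprocity: 55 ≡ 3 and 3509 ≡ 1 (mod 4), so (55/3509) = +(3509/55).
Reduce top mod 55: now compute (44/55).
Pull out 2^2: since 55 ≡ 7 (mod 8), (2/55) = +1, so (2/55)^2 = +1.
Reciprocity: 11 ≡ 3 and 55 ≡ 3 (mod 4), so (11/55) = −(55/11).
Reduce top mod 11: now compute (0/11).
Top reduces to 0: gcd > 1, so the symbol is 0.

0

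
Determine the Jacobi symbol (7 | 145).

Reciprocity: 7 ≡ 3 and 145 ≡ 1 (mod 4), so (7/145) = +(145/7).
Reduce top mod 7: now compute (5/7).
Reciprocity: 5 ≡ 1 and 7 ≡ 3 (mod 4), so (5/7) = +(7/5).
Reduce top mod 5: now compute (2/5).
Pull out 2: since 5 ≡ 5 (mod 8), (2/5) = -1.
Reached (1/5) = 1. Collecting the sign flips along the way, the symbol is -1.

-1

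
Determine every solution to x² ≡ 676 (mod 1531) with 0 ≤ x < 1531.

26, 1505

Since 1531 ≡ 3 (mod 4), a square root of 676 is 676^((1531+1)/4) = 676^383 mod 1531.
Repeated squaring: 676^2≡738, 676^4≡1139, 676^8≡564, 676^16≡1179, 676^32≡1424, 676^64≡732, 676^128≡1505, 676^256≡676 (mod 1531).
676^383 = 676^(256+64+32+16+8+4+2+1) ≡ 1505 (mod 1531).
Check: 1505² = 2265025 ≡ 676 (mod 1531). The two roots are 26 and 1505.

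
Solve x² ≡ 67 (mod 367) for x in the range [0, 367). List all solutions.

165, 202

Since 367 ≡ 3 (mod 4), a square root of 67 is 67^((367+1)/4) = 67^92 mod 367.
Repeated squaring: 67^2≡85, 67^4≡252, 67^8≡13, 67^16≡169, 67^32≡302, 67^64≡188 (mod 367).
67^92 = 67^(64+16+8+4) ≡ 202 (mod 367).
Check: 202² = 40804 ≡ 67 (mod 367). The two roots are 165 and 202.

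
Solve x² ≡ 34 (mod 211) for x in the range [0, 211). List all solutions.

33, 178

Since 211 ≡ 3 (mod 4), a square root of 34 is 34^((211+1)/4) = 34^53 mod 211.
Repeated squaring: 34^2≡101, 34^4≡73, 34^8≡54, 34^16≡173, 34^32≡178 (mod 211).
34^53 = 34^(32+16+4+1) ≡ 178 (mod 211).
Check: 178² = 31684 ≡ 34 (mod 211). The two roots are 33 and 178.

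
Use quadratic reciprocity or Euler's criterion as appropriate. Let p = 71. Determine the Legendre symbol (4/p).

Euler's criterion: (4/71) ≡ 4^35 (mod 71).
4^2 ≡ 16 (mod 71)
4^4 ≡ 43 (mod 71)
4^8 ≡ 3 (mod 71)
4^16 ≡ 9 (mod 71)
4^32 ≡ 10 (mod 71)
4^35 = 4^(32+2+1) ≡ 1 (mod 71).
Result is 1, so (4/71) = 1.

1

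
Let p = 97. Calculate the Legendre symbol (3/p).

Reciprocity: 3 ≡ 3 and 97 ≡ 1 (mod 4), so (3/97) = +(97/3).
Reduce top mod 3: now compute (1/3).
Reached (1/3) = 1. Collecting the sign flips along the way, the symbol is +1.

1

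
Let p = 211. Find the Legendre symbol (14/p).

1

Pull out 2: since 211 ≡ 3 (mod 8), (2/211) = -1.
Reciprocity: 7 ≡ 3 and 211 ≡ 3 (mod 4), so (7/211) = −(211/7).
Reduce top mod 7: now compute (1/7).
Reached (1/7) = 1. Collecting the sign flips along the way, the symbol is +1.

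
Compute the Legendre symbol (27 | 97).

Euler's criterion: (27/97) ≡ 27^48 (mod 97).
27^2 ≡ 50 (mod 97)
27^4 ≡ 75 (mod 97)
27^8 ≡ 96 (mod 97)
27^16 ≡ 1 (mod 97)
27^32 ≡ 1 (mod 97)
27^48 = 27^(32+16) ≡ 1 (mod 97).
Result is 1, so (27/97) = 1.

1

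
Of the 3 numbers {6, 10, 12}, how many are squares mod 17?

(6/17) = -1 → non-residue.
(10/17) = -1 → non-residue.
(12/17) = -1 → non-residue.
Total quadratic residues among the 3: 0.

0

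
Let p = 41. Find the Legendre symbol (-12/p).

-1

Euler's criterion: (-12/41) ≡ 29^20 (mod 41).
29^2 ≡ 21 (mod 41)
29^4 ≡ 31 (mod 41)
29^8 ≡ 18 (mod 41)
29^16 ≡ 37 (mod 41)
29^20 = 29^(16+4) ≡ 40 (mod 41).
Result is 40 ≡ −1, so (-12/41) = −1.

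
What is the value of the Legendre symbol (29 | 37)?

Euler's criterion: (29/37) ≡ 29^18 (mod 37).
29^2 ≡ 27 (mod 37)
29^4 ≡ 26 (mod 37)
29^8 ≡ 10 (mod 37)
29^16 ≡ 26 (mod 37)
29^18 = 29^(16+2) ≡ 36 (mod 37).
Result is 36 ≡ −1, so (29/37) = −1.

-1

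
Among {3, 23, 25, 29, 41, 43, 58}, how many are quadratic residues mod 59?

(3/59) = +1 → QR.
(23/59) = -1 → non-residue.
(25/59) = +1 → QR.
(29/59) = +1 → QR.
(41/59) = +1 → QR.
(43/59) = -1 → non-residue.
(58/59) = -1 → non-residue.
Total quadratic residues among the 7: 4.

4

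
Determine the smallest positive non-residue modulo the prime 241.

7

(2/241) = +1, so 2 is a residue.
(3/241) = +1, so 3 is a residue.
(4/241) = +1, so 4 is a residue.
(5/241) = +1, so 5 is a residue.
(6/241) = +1, so 6 is a residue.
(7/241) = −1, so 7 is the smallest positive non-residue mod 241.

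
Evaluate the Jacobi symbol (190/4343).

1

Pull out 2: since 4343 ≡ 7 (mod 8), (2/4343) = +1.
Reciprocity: 95 ≡ 3 and 4343 ≡ 3 (mod 4), so (95/4343) = −(4343/95).
Reduce top mod 95: now compute (68/95).
Pull out 2^2: since 95 ≡ 7 (mod 8), (2/95) = +1, so (2/95)^2 = +1.
Reciprocity: 17 ≡ 1 and 95 ≡ 3 (mod 4), so (17/95) = +(95/17).
Reduce top mod 17: now compute (10/17).
Pull out 2: since 17 ≡ 1 (mod 8), (2/17) = +1.
Reciprocity: 5 ≡ 1 and 17 ≡ 1 (mod 4), so (5/17) = +(17/5).
Reduce top mod 5: now compute (2/5).
Pull out 2: since 5 ≡ 5 (mod 8), (2/5) = -1.
Reached (1/5) = 1. Collecting the sign flips along the way, the symbol is +1.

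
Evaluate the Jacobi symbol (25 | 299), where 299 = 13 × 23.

1

Reciprocity: 25 ≡ 1 and 299 ≡ 3 (mod 4), so (25/299) = +(299/25).
Reduce top mod 25: now compute (24/25).
Pull out 2^3: since 25 ≡ 1 (mod 8), (2/25) = +1, so (2/25)^3 = +1.
Reciprocity: 3 ≡ 3 and 25 ≡ 1 (mod 4), so (3/25) = +(25/3).
Reduce top mod 3: now compute (1/3).
Reached (1/3) = 1. Collecting the sign flips along the way, the symbol is +1.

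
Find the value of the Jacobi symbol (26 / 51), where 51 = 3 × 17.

Pull out 2: since 51 ≡ 3 (mod 8), (2/51) = -1.
Reciprocity: 13 ≡ 1 and 51 ≡ 3 (mod 4), so (13/51) = +(51/13).
Reduce top mod 13: now compute (12/13).
Pull out 2^2: since 13 ≡ 5 (mod 8), (2/13) = -1, so (2/13)^2 = +1.
Reciprocity: 3 ≡ 3 and 13 ≡ 1 (mod 4), so (3/13) = +(13/3).
Reduce top mod 3: now compute (1/3).
Reached (1/3) = 1. Collecting the sign flips along the way, the symbol is -1.

-1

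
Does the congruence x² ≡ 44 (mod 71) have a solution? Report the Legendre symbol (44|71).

Pull out 2^2: since 71 ≡ 7 (mod 8), (2/71) = +1, so (2/71)^2 = +1.
Reciprocity: 11 ≡ 3 and 71 ≡ 3 (mod 4), so (11/71) = −(71/11).
Reduce top mod 11: now compute (5/11).
Reciprocity: 5 ≡ 1 and 11 ≡ 3 (mod 4), so (5/11) = +(11/5).
Reduce top mod 5: now compute (1/5).
Reached (1/5) = 1. Collecting the sign flips along the way, the symbol is -1.

-1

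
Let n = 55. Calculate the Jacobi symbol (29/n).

Reciprocity: 29 ≡ 1 and 55 ≡ 3 (mod 4), so (29/55) = +(55/29).
Reduce top mod 29: now compute (26/29).
Pull out 2: since 29 ≡ 5 (mod 8), (2/29) = -1.
Reciprocity: 13 ≡ 1 and 29 ≡ 1 (mod 4), so (13/29) = +(29/13).
Reduce top mod 13: now compute (3/13).
Reciprocity: 3 ≡ 3 and 13 ≡ 1 (mod 4), so (3/13) = +(13/3).
Reduce top mod 3: now compute (1/3).
Reached (1/3) = 1. Collecting the sign flips along the way, the symbol is -1.

-1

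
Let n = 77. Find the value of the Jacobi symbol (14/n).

0

Pull out 2: since 77 ≡ 5 (mod 8), (2/77) = -1.
Reciprocity: 7 ≡ 3 and 77 ≡ 1 (mod 4), so (7/77) = +(77/7).
Reduce top mod 7: now compute (0/7).
Top reduces to 0: gcd > 1, so the symbol is 0.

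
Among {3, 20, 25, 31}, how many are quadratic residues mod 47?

2

(3/47) = +1 → QR.
(20/47) = -1 → non-residue.
(25/47) = +1 → QR.
(31/47) = -1 → non-residue.
Total quadratic residues among the 4: 2.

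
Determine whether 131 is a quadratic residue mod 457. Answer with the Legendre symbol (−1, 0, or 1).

Reciprocity: 131 ≡ 3 and 457 ≡ 1 (mod 4), so (131/457) = +(457/131).
Reduce top mod 131: now compute (64/131).
Pull out 2^6: since 131 ≡ 3 (mod 8), (2/131) = -1, so (2/131)^6 = +1.
Reached (1/131) = 1. Collecting the sign flips along the way, the symbol is +1.

1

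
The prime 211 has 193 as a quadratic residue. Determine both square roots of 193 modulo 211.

Since 211 ≡ 3 (mod 4), a square root of 193 is 193^((211+1)/4) = 193^53 mod 211.
Repeated squaring: 193^2≡113, 193^4≡109, 193^8≡65, 193^16≡5, 193^32≡25 (mod 211).
193^53 = 193^(32+16+4+1) ≡ 143 (mod 211).
Check: 143² = 20449 ≡ 193 (mod 211). The two roots are 68 and 143.

68, 143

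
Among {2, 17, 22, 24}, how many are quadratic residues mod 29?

(2/29) = -1 → non-residue.
(17/29) = -1 → non-residue.
(22/29) = +1 → QR.
(24/29) = +1 → QR.
Total quadratic residues among the 4: 2.

2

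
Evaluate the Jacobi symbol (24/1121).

Pull out 2^3: since 1121 ≡ 1 (mod 8), (2/1121) = +1, so (2/1121)^3 = +1.
Reciprocity: 3 ≡ 3 and 1121 ≡ 1 (mod 4), so (3/1121) = +(1121/3).
Reduce top mod 3: now compute (2/3).
Pull out 2: since 3 ≡ 3 (mod 8), (2/3) = -1.
Reached (1/3) = 1. Collecting the sign flips along the way, the symbol is -1.

-1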